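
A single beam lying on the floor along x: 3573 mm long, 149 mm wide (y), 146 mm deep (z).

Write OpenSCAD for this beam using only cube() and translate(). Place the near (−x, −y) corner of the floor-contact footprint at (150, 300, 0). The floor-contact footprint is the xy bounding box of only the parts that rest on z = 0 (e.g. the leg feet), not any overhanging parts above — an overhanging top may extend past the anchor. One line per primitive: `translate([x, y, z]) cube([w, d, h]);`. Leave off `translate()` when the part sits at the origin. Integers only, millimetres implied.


translate([150, 300, 0]) cube([3573, 149, 146]);


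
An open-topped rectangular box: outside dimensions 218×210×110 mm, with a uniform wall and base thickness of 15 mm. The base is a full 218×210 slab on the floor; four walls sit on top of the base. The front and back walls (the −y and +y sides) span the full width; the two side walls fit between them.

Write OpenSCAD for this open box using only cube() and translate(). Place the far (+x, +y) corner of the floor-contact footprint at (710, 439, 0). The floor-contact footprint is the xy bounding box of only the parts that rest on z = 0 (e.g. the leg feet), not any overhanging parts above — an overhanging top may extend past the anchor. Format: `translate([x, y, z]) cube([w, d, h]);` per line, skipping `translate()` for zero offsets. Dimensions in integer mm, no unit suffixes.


translate([492, 229, 0]) cube([218, 210, 15]);
translate([492, 229, 15]) cube([218, 15, 95]);
translate([492, 424, 15]) cube([218, 15, 95]);
translate([492, 244, 15]) cube([15, 180, 95]);
translate([695, 244, 15]) cube([15, 180, 95]);


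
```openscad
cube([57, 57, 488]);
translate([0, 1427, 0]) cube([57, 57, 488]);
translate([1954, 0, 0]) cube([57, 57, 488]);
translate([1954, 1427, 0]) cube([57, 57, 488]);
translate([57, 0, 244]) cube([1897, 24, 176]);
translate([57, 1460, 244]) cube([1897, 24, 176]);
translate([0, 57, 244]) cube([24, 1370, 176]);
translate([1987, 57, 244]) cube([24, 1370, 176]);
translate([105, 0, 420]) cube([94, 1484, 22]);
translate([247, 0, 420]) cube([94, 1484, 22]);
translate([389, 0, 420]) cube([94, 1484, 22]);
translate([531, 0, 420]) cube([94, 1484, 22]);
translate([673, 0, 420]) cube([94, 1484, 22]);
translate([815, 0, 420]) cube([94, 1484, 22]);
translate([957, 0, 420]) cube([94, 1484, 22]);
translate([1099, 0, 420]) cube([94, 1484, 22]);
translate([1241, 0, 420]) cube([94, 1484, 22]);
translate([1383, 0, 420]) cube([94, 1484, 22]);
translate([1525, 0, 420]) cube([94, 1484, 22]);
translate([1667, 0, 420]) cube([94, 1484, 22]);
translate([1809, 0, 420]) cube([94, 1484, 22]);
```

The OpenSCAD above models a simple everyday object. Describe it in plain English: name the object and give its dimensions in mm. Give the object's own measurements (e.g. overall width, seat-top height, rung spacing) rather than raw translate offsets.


A bed frame 2011 mm long (x) by 1484 mm wide (y). Four 57×57 mm corner posts, 488 mm tall, at the corners of the footprint. Four rails of 24 mm thickness and 176 mm height run between adjacent posts with their undersides at z = 244 mm, their outer faces flush with the outside of the frame (the two x-running rails run between the posts' inner faces; the two y-running rails run between the posts' inner faces). 13 slats, each 94 mm wide (x) and 22 mm thick, lie across the top of the two x-running rails, running the full 1484 mm width of the frame in y; along x they sit between the end posts with a 48 mm gap after the −x posts and between neighbouring slats, leaving 51 mm before the +x posts.


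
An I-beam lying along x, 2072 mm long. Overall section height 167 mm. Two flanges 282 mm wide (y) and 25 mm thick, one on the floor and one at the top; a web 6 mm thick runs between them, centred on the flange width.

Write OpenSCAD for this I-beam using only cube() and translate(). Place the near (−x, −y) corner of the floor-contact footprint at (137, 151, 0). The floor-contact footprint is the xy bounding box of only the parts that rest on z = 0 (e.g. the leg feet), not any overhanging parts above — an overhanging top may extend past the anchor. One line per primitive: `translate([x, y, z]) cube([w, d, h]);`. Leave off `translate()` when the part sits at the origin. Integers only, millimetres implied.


translate([137, 151, 0]) cube([2072, 282, 25]);
translate([137, 289, 25]) cube([2072, 6, 117]);
translate([137, 151, 142]) cube([2072, 282, 25]);


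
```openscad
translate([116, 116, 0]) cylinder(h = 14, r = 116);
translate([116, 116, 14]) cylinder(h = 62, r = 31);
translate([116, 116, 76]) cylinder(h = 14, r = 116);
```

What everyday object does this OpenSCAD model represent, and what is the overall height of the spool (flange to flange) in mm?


A spool. The overall height is 90 mm.

Three coaxial cylinders, large–small–large — a spool. Two 14 mm flanges and a 62 mm core give 14 + 62 + 14 = 90 mm.


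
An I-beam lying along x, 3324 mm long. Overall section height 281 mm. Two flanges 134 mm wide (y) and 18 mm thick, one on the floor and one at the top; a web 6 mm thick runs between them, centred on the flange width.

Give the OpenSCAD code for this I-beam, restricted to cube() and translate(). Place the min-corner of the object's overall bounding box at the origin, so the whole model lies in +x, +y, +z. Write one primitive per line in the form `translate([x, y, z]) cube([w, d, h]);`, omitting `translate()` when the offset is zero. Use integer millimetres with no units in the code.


cube([3324, 134, 18]);
translate([0, 64, 18]) cube([3324, 6, 245]);
translate([0, 0, 263]) cube([3324, 134, 18]);


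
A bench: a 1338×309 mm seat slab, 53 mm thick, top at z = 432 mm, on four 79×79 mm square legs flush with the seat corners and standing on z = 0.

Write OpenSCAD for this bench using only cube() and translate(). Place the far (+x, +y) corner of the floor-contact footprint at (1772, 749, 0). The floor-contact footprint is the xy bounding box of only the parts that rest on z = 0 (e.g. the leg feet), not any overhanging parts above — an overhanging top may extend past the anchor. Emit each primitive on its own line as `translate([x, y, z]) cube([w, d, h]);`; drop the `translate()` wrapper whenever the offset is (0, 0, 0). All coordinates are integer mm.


translate([434, 440, 379]) cube([1338, 309, 53]);
translate([434, 440, 0]) cube([79, 79, 379]);
translate([434, 670, 0]) cube([79, 79, 379]);
translate([1693, 440, 0]) cube([79, 79, 379]);
translate([1693, 670, 0]) cube([79, 79, 379]);


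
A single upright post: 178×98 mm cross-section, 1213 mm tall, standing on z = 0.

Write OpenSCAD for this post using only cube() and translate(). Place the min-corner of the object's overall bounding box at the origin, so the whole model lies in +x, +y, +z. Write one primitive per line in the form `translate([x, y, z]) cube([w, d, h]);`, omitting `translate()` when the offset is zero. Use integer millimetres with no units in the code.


cube([178, 98, 1213]);


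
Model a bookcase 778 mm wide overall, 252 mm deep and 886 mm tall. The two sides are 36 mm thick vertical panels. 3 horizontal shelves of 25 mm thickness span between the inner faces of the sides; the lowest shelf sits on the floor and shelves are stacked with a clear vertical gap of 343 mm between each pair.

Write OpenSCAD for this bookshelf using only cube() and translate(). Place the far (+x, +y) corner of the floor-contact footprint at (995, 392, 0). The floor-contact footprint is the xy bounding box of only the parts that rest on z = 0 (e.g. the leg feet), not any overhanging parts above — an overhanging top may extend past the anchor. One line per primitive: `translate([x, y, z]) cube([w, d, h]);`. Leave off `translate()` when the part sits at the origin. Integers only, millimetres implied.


translate([217, 140, 0]) cube([36, 252, 886]);
translate([959, 140, 0]) cube([36, 252, 886]);
translate([253, 140, 0]) cube([706, 252, 25]);
translate([253, 140, 368]) cube([706, 252, 25]);
translate([253, 140, 736]) cube([706, 252, 25]);


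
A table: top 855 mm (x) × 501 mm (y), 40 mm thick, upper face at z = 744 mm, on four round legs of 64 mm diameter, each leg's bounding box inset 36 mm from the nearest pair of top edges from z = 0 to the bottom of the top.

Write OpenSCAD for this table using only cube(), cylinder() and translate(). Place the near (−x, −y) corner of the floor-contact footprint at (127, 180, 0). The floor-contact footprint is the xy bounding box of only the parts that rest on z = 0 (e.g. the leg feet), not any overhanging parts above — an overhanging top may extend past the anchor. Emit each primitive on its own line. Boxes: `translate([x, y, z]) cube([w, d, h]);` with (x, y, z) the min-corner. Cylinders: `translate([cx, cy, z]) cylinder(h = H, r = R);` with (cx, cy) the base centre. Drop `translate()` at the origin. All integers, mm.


translate([91, 144, 704]) cube([855, 501, 40]);
translate([159, 212, 0]) cylinder(h = 704, r = 32);
translate([878, 212, 0]) cylinder(h = 704, r = 32);
translate([159, 577, 0]) cylinder(h = 704, r = 32);
translate([878, 577, 0]) cylinder(h = 704, r = 32);


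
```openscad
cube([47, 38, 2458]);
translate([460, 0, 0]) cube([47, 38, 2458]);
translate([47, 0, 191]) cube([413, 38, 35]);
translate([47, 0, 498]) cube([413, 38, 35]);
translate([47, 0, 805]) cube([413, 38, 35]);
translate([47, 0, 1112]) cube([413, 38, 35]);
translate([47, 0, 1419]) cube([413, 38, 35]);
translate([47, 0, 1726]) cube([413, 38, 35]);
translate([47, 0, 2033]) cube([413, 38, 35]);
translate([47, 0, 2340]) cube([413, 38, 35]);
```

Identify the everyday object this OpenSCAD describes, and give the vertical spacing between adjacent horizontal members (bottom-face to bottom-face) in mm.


A ladder. The rung spacing is 307 mm.

Two tall 47×38 posts with 8 short bars between them — a ladder. Adjacent rungs sit at z = 191 and z = 498, so the spacing is 498 − 191 = 307 mm.


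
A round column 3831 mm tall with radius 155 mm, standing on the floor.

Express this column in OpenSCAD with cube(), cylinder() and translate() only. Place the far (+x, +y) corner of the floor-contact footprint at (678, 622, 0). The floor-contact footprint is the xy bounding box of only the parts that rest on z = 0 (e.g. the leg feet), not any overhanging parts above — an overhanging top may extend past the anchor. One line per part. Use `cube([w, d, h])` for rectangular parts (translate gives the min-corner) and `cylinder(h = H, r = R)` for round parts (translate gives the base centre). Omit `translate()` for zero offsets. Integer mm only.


translate([523, 467, 0]) cylinder(h = 3831, r = 155);


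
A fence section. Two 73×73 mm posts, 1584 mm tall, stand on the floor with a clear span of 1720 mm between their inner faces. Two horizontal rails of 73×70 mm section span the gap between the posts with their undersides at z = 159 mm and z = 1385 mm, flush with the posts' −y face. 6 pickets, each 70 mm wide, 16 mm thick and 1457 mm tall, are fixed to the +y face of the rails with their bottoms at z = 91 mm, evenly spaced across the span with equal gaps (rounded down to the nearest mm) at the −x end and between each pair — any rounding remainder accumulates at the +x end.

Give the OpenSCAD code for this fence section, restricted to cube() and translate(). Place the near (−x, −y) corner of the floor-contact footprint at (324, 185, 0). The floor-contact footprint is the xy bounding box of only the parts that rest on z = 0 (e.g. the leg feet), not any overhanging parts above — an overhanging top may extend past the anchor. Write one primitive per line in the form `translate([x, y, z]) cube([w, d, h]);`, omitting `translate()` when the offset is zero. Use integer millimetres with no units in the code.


translate([324, 185, 0]) cube([73, 73, 1584]);
translate([2117, 185, 0]) cube([73, 73, 1584]);
translate([397, 185, 159]) cube([1720, 73, 70]);
translate([397, 185, 1385]) cube([1720, 73, 70]);
translate([582, 258, 91]) cube([70, 16, 1457]);
translate([837, 258, 91]) cube([70, 16, 1457]);
translate([1092, 258, 91]) cube([70, 16, 1457]);
translate([1347, 258, 91]) cube([70, 16, 1457]);
translate([1602, 258, 91]) cube([70, 16, 1457]);
translate([1857, 258, 91]) cube([70, 16, 1457]);


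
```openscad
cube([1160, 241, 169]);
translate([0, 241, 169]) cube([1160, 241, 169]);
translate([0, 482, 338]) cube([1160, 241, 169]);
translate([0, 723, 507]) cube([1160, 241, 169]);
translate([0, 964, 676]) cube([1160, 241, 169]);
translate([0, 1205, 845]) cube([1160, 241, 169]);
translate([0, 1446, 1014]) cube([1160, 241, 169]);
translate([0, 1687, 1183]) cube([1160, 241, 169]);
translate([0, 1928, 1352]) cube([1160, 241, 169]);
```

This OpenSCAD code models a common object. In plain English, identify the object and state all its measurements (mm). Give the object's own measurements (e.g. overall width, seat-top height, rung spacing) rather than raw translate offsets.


A straight staircase of 9 solid steps. Each step is 1160 mm wide (x), 241 mm deep (y, the going) and 169 mm tall (the rise). The first step rests on the floor; each subsequent step sits one going further in +y and one rise higher in +z, directly behind and above the previous step with no overlap.


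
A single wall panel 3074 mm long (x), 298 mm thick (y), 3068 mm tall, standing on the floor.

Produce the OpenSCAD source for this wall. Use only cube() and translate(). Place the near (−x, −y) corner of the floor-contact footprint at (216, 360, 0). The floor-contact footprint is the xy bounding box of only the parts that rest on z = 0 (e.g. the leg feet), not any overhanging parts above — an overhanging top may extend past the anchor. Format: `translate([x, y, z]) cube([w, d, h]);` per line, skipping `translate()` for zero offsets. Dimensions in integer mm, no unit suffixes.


translate([216, 360, 0]) cube([3074, 298, 3068]);


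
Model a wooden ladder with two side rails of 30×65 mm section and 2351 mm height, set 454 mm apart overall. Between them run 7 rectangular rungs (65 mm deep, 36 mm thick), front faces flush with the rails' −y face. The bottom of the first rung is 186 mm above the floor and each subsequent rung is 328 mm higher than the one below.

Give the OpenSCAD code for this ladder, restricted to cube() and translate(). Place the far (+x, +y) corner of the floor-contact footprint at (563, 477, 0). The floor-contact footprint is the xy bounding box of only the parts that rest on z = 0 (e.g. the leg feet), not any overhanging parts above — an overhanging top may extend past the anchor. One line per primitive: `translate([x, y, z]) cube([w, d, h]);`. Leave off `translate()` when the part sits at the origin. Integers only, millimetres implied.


translate([109, 412, 0]) cube([30, 65, 2351]);
translate([533, 412, 0]) cube([30, 65, 2351]);
translate([139, 412, 186]) cube([394, 65, 36]);
translate([139, 412, 514]) cube([394, 65, 36]);
translate([139, 412, 842]) cube([394, 65, 36]);
translate([139, 412, 1170]) cube([394, 65, 36]);
translate([139, 412, 1498]) cube([394, 65, 36]);
translate([139, 412, 1826]) cube([394, 65, 36]);
translate([139, 412, 2154]) cube([394, 65, 36]);


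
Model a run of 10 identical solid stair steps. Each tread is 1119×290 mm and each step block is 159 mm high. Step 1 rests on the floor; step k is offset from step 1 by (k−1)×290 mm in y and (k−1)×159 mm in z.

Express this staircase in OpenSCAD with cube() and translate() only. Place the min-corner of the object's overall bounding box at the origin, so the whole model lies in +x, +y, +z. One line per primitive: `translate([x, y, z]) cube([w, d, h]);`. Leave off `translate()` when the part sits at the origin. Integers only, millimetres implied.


cube([1119, 290, 159]);
translate([0, 290, 159]) cube([1119, 290, 159]);
translate([0, 580, 318]) cube([1119, 290, 159]);
translate([0, 870, 477]) cube([1119, 290, 159]);
translate([0, 1160, 636]) cube([1119, 290, 159]);
translate([0, 1450, 795]) cube([1119, 290, 159]);
translate([0, 1740, 954]) cube([1119, 290, 159]);
translate([0, 2030, 1113]) cube([1119, 290, 159]);
translate([0, 2320, 1272]) cube([1119, 290, 159]);
translate([0, 2610, 1431]) cube([1119, 290, 159]);


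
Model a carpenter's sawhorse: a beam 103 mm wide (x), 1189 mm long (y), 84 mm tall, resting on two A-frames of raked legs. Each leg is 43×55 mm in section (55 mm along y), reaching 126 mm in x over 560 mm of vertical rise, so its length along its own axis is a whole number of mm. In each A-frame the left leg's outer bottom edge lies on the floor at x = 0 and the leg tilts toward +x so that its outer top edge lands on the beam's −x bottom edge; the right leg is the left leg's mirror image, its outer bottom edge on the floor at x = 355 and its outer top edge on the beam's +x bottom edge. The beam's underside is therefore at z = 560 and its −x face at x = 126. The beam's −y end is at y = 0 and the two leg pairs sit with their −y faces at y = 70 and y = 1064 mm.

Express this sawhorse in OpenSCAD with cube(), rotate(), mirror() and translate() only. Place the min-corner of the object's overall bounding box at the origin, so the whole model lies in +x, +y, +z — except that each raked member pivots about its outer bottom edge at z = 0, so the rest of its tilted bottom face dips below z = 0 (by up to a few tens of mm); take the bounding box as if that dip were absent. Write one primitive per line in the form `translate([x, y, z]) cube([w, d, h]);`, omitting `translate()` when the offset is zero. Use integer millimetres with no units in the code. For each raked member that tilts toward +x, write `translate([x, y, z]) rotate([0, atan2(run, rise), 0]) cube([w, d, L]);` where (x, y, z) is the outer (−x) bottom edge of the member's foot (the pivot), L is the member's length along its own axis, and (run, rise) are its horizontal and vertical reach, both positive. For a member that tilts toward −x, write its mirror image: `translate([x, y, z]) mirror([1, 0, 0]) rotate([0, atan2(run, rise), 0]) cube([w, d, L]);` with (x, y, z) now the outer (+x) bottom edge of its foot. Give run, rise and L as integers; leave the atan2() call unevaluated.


translate([126, 0, 560]) cube([103, 1189, 84]);
translate([0, 70, 0]) rotate([0, atan2(126, 560), 0]) cube([43, 55, 574]);
translate([355, 70, 0]) mirror([1, 0, 0]) rotate([0, atan2(126, 560), 0]) cube([43, 55, 574]);
translate([0, 1064, 0]) rotate([0, atan2(126, 560), 0]) cube([43, 55, 574]);
translate([355, 1064, 0]) mirror([1, 0, 0]) rotate([0, atan2(126, 560), 0]) cube([43, 55, 574]);


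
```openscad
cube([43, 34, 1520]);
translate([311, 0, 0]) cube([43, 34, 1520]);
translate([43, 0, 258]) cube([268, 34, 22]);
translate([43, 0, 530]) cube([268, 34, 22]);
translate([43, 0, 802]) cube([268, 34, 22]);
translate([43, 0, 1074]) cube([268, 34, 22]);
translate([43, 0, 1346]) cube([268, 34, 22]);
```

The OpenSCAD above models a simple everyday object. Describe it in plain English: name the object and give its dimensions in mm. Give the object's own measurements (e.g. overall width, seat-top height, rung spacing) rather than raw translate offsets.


A straight ladder. Two 43×34 mm vertical rails, 1520 mm tall, stand 354 mm apart (outside-to-outside) with their front faces coplanar on the −y side. 5 rungs, each 34 mm deep and 22 mm tall, span between the inner faces of the rails, front faces flush with the rails. The lowest rung's underside is at z = 258 mm and rungs are spaced 272 mm apart (underside to underside).


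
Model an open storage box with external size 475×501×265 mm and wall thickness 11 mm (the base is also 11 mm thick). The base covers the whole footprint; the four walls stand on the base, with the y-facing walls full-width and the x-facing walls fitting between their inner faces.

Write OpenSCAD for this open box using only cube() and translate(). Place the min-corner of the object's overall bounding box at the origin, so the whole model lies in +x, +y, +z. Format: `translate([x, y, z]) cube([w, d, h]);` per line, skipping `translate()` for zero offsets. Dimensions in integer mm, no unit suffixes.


cube([475, 501, 11]);
translate([0, 0, 11]) cube([475, 11, 254]);
translate([0, 490, 11]) cube([475, 11, 254]);
translate([0, 11, 11]) cube([11, 479, 254]);
translate([464, 11, 11]) cube([11, 479, 254]);


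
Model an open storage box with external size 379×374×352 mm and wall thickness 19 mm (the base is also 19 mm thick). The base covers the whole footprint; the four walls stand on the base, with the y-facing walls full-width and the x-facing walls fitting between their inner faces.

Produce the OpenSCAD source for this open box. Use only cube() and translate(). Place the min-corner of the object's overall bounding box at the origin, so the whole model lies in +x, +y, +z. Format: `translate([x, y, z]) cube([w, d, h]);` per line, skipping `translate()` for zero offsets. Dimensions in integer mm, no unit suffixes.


cube([379, 374, 19]);
translate([0, 0, 19]) cube([379, 19, 333]);
translate([0, 355, 19]) cube([379, 19, 333]);
translate([0, 19, 19]) cube([19, 336, 333]);
translate([360, 19, 19]) cube([19, 336, 333]);


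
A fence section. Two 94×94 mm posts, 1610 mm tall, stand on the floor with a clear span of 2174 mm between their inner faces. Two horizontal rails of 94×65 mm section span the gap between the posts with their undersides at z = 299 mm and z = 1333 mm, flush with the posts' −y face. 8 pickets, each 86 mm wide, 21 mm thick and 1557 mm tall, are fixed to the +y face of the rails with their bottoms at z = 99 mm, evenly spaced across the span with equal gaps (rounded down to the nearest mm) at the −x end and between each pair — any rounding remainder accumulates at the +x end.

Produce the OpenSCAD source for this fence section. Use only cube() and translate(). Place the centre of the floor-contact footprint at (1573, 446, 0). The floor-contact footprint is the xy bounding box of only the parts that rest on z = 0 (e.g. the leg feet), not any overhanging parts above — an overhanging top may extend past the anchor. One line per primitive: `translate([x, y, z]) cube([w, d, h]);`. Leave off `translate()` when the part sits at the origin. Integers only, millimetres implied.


translate([392, 399, 0]) cube([94, 94, 1610]);
translate([2660, 399, 0]) cube([94, 94, 1610]);
translate([486, 399, 299]) cube([2174, 94, 65]);
translate([486, 399, 1333]) cube([2174, 94, 65]);
translate([651, 493, 99]) cube([86, 21, 1557]);
translate([902, 493, 99]) cube([86, 21, 1557]);
translate([1153, 493, 99]) cube([86, 21, 1557]);
translate([1404, 493, 99]) cube([86, 21, 1557]);
translate([1655, 493, 99]) cube([86, 21, 1557]);
translate([1906, 493, 99]) cube([86, 21, 1557]);
translate([2157, 493, 99]) cube([86, 21, 1557]);
translate([2408, 493, 99]) cube([86, 21, 1557]);


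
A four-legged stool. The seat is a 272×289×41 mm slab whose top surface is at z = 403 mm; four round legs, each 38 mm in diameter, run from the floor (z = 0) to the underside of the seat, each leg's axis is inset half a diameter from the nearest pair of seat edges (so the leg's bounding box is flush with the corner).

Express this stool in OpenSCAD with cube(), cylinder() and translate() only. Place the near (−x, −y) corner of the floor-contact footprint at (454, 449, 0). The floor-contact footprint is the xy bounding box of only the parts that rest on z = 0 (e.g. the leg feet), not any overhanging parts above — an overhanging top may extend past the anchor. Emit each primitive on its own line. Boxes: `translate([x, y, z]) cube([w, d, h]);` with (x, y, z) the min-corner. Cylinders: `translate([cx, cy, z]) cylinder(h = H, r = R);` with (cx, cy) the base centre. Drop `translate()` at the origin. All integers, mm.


translate([454, 449, 362]) cube([272, 289, 41]);
translate([473, 468, 0]) cylinder(h = 362, r = 19);
translate([707, 468, 0]) cylinder(h = 362, r = 19);
translate([473, 719, 0]) cylinder(h = 362, r = 19);
translate([707, 719, 0]) cylinder(h = 362, r = 19);


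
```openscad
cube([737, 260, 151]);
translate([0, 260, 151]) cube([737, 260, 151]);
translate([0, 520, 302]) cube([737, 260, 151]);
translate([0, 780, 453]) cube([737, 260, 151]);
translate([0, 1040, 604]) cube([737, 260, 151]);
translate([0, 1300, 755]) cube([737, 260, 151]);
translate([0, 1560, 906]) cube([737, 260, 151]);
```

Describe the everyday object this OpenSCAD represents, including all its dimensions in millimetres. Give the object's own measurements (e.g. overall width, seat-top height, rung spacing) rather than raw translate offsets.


A straight staircase of 7 solid steps. Each step is 737 mm wide (x), 260 mm deep (y, the going) and 151 mm tall (the rise). The first step rests on the floor; each subsequent step sits one going further in +y and one rise higher in +z, directly behind and above the previous step with no overlap.


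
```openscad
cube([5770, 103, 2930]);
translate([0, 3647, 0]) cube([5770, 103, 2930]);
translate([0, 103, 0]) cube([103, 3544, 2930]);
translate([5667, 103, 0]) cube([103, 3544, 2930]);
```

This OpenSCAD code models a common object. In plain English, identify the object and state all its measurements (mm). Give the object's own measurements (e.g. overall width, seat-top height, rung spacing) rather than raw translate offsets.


The wall frame of a small rectangular building: four walls, each 2930 mm tall and 103 mm thick, enclosing a footprint 5770 mm (x) by 3750 mm (y) outside-to-outside, with no floor or roof. The front and back walls (the −y and +y sides) span the full width; the two side walls fit between them.


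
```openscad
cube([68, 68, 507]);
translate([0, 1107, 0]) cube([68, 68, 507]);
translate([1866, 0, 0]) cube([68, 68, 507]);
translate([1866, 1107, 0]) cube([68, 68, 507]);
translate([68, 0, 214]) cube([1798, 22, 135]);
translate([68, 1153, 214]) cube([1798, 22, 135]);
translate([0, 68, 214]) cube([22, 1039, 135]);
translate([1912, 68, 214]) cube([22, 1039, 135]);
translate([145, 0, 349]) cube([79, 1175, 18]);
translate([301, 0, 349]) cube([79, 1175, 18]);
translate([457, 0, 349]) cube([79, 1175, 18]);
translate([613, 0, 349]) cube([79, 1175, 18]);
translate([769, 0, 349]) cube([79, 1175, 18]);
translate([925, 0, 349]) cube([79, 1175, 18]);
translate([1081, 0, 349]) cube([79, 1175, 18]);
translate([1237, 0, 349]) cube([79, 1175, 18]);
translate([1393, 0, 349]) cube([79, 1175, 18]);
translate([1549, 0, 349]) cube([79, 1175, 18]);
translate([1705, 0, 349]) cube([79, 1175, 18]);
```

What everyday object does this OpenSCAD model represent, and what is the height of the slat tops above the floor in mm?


A bed frame. The slat-top height is 367 mm.

Four posts, four rails, and a row of slats — a bed frame. Slats sit on the rails at z = 214 + 135 = 349; with slat thickness 18, the top is 367 mm.


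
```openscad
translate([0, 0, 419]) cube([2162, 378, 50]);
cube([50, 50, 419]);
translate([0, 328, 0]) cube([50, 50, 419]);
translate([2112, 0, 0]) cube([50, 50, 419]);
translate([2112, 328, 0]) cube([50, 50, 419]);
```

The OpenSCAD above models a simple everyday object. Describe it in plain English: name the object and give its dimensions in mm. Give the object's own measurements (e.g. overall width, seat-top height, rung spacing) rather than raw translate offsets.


A long wooden bench with a 2162 mm (x) × 378 mm (y) seat, 50 mm thick, its top surface 469 mm above the floor. Four 50 mm square legs at the seat corners, flush with the edges, run from z = 0 to the seat underside.


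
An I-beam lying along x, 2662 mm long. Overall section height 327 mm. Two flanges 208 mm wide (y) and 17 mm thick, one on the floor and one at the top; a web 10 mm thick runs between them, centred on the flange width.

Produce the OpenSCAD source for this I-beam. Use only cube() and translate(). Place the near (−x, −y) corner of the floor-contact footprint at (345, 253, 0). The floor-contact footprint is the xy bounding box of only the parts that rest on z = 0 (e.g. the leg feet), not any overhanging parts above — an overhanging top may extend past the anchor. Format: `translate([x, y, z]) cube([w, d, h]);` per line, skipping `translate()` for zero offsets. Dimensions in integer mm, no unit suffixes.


translate([345, 253, 0]) cube([2662, 208, 17]);
translate([345, 352, 17]) cube([2662, 10, 293]);
translate([345, 253, 310]) cube([2662, 208, 17]);


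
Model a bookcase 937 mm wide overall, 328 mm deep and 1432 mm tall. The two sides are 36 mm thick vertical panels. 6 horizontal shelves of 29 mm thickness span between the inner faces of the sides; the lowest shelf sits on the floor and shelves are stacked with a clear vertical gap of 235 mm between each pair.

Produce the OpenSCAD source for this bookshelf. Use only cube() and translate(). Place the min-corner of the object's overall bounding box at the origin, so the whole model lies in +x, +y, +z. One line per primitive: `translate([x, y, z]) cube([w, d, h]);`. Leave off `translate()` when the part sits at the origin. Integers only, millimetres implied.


cube([36, 328, 1432]);
translate([901, 0, 0]) cube([36, 328, 1432]);
translate([36, 0, 0]) cube([865, 328, 29]);
translate([36, 0, 264]) cube([865, 328, 29]);
translate([36, 0, 528]) cube([865, 328, 29]);
translate([36, 0, 792]) cube([865, 328, 29]);
translate([36, 0, 1056]) cube([865, 328, 29]);
translate([36, 0, 1320]) cube([865, 328, 29]);


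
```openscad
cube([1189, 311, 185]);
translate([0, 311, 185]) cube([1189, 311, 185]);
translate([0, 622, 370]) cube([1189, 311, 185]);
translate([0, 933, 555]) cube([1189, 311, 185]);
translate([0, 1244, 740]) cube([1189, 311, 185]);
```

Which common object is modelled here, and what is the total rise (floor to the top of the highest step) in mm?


A staircase. The total rise is 925 mm.

5 identical blocks, each offset up and back from the previous — a staircase. Each step is 185 mm tall and there are 5 of them, so the total rise is 5 × 185 = 925 mm.


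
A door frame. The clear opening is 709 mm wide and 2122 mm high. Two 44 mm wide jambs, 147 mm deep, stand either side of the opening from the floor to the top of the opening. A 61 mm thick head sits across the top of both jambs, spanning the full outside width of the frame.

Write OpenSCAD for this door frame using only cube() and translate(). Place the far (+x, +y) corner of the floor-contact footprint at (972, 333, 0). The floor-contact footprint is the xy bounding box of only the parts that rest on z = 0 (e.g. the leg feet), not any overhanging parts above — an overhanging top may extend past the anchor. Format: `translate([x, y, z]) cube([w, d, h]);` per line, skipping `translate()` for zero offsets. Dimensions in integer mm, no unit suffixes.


translate([175, 186, 0]) cube([44, 147, 2122]);
translate([928, 186, 0]) cube([44, 147, 2122]);
translate([175, 186, 2122]) cube([797, 147, 61]);


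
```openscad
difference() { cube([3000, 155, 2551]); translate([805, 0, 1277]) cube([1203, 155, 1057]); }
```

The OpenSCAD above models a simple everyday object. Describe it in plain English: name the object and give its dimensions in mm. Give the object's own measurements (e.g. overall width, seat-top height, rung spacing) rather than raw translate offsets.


A wall 3000 mm long (x), 155 mm thick (y), 2551 mm tall, with a rectangular window opening cut through it. The opening is 1203 mm wide and 1057 mm tall; its sill is at z = 1277 mm and its near (−x) edge is 805 mm from the wall's −x end. The opening passes through the full wall thickness.


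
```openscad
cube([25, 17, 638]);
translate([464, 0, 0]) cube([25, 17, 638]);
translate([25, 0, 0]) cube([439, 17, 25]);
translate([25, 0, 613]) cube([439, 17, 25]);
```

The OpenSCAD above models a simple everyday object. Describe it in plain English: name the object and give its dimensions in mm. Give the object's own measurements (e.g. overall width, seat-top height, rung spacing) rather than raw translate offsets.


A rectangular picture frame lying in the x–z plane (depth along y). The opening is 439 mm wide (x) by 588 mm tall (z), surrounded by a border 25 mm wide on all four sides. The frame is 17 mm deep and is made of two full-height vertical stiles with two horizontal rails fitted between them.


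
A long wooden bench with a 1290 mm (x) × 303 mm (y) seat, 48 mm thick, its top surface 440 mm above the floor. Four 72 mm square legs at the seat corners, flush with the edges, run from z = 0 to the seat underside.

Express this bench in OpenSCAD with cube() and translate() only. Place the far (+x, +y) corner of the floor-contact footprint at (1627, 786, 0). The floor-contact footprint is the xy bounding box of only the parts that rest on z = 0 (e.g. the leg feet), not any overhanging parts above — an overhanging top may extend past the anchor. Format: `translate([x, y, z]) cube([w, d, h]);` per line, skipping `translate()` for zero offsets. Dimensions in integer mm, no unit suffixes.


translate([337, 483, 392]) cube([1290, 303, 48]);
translate([337, 483, 0]) cube([72, 72, 392]);
translate([337, 714, 0]) cube([72, 72, 392]);
translate([1555, 483, 0]) cube([72, 72, 392]);
translate([1555, 714, 0]) cube([72, 72, 392]);


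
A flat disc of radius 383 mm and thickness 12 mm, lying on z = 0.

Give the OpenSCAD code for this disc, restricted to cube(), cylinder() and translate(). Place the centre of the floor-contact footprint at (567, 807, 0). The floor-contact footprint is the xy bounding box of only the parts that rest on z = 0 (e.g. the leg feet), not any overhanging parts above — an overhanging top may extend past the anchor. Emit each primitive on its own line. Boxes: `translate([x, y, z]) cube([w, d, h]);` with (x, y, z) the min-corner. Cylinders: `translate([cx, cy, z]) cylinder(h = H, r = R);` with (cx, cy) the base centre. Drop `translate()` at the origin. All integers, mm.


translate([567, 807, 0]) cylinder(h = 12, r = 383);


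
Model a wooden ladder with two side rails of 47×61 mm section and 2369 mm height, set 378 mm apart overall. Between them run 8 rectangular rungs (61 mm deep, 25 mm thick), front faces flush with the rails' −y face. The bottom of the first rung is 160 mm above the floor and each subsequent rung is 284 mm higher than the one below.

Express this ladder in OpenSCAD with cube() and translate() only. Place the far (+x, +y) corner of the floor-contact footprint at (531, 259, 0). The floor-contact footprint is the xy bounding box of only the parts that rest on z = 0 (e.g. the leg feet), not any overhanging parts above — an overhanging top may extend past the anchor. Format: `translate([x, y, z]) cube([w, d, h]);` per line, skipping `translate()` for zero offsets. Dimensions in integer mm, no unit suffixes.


// rung span = 378 - 2*47 = 284
// rung[k] z = 160 + k*284
translate([153, 198, 0]) cube([47, 61, 2369]);
translate([484, 198, 0]) cube([47, 61, 2369]);
translate([200, 198, 160]) cube([284, 61, 25]);
translate([200, 198, 444]) cube([284, 61, 25]);
translate([200, 198, 728]) cube([284, 61, 25]);
translate([200, 198, 1012]) cube([284, 61, 25]);
translate([200, 198, 1296]) cube([284, 61, 25]);
translate([200, 198, 1580]) cube([284, 61, 25]);
translate([200, 198, 1864]) cube([284, 61, 25]);
translate([200, 198, 2148]) cube([284, 61, 25]);


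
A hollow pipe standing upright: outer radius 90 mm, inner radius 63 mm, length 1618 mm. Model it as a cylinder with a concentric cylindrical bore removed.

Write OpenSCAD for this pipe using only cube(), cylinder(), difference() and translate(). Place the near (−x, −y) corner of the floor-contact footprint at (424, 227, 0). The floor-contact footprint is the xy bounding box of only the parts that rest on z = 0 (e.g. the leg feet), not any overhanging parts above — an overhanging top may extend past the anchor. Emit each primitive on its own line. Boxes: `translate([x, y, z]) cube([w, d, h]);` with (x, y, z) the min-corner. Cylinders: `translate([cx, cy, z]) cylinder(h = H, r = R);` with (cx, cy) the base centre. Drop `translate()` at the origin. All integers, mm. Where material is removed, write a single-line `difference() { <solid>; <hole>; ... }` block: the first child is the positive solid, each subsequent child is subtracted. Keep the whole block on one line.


difference() { translate([514, 317, 0]) cylinder(h = 1618, r = 90); translate([514, 317, 0]) cylinder(h = 1618, r = 63); }


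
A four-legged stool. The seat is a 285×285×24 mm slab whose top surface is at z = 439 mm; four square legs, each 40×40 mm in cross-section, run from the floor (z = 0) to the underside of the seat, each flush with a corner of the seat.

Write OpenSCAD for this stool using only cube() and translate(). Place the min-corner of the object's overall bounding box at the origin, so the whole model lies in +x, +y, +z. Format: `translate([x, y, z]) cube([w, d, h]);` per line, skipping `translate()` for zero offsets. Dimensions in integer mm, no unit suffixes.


translate([0, 0, 415]) cube([285, 285, 24]);
cube([40, 40, 415]);
translate([245, 0, 0]) cube([40, 40, 415]);
translate([0, 245, 0]) cube([40, 40, 415]);
translate([245, 245, 0]) cube([40, 40, 415]);


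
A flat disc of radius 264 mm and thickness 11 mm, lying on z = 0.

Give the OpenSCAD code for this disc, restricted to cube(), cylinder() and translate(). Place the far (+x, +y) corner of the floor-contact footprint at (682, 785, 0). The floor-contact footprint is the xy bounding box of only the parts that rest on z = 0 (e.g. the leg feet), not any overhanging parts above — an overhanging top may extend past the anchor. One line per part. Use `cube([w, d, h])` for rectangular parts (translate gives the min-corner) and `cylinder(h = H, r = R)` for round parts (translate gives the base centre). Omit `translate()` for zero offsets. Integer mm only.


translate([418, 521, 0]) cylinder(h = 11, r = 264);


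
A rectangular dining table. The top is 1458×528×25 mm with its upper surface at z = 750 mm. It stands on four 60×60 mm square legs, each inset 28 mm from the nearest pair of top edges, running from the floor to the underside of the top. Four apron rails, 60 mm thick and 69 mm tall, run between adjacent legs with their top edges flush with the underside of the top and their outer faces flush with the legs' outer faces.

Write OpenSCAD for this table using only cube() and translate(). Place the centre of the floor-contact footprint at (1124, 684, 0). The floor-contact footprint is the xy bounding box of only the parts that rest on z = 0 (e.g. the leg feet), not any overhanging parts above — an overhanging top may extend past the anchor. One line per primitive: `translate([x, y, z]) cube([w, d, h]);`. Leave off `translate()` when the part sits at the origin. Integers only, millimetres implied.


translate([395, 420, 725]) cube([1458, 528, 25]);
translate([423, 448, 0]) cube([60, 60, 725]);
translate([1765, 448, 0]) cube([60, 60, 725]);
translate([423, 860, 0]) cube([60, 60, 725]);
translate([1765, 860, 0]) cube([60, 60, 725]);
translate([483, 448, 656]) cube([1282, 60, 69]);
translate([483, 860, 656]) cube([1282, 60, 69]);
translate([423, 508, 656]) cube([60, 352, 69]);
translate([1765, 508, 656]) cube([60, 352, 69]);


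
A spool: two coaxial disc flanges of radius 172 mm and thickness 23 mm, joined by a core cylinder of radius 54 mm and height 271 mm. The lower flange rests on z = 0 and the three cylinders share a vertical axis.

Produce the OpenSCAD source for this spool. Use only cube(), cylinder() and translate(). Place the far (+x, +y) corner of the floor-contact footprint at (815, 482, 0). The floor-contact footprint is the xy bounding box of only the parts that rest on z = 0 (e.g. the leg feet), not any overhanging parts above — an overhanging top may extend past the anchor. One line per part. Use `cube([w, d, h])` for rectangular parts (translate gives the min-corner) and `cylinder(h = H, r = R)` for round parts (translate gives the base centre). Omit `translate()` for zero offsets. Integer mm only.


translate([643, 310, 0]) cylinder(h = 23, r = 172);
translate([643, 310, 23]) cylinder(h = 271, r = 54);
translate([643, 310, 294]) cylinder(h = 23, r = 172);


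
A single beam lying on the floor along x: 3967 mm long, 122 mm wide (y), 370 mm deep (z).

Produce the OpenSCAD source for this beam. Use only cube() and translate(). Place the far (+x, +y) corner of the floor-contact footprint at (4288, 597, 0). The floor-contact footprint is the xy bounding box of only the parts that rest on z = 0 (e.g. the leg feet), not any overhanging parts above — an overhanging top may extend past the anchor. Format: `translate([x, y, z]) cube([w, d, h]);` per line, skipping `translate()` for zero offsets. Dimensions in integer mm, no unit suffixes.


translate([321, 475, 0]) cube([3967, 122, 370]);
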